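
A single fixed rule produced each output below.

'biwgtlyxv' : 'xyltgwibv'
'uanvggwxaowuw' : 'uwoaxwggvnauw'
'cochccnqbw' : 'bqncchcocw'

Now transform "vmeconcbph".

pbcnocemvh

The pattern: move the last character to the front, then reverse the string.
Starting from "vmeconcbph": after the first operation, "hvmeconcbp"; after the second, "pbcnocemvh".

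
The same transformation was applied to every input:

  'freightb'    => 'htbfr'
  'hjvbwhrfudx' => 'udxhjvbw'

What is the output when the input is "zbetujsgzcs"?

zcszbetu

Each output is the input with this applied: move the last 3 characters to the front (rotate right by 3), then delete the last 3 characters.
For "zbetujsgzcs", step one produces "zcszbetujsg"; step two turns that into "zcszbetu".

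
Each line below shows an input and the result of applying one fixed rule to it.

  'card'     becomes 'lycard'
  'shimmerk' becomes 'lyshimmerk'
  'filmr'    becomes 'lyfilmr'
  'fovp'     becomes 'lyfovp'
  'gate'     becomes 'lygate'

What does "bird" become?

The transformation: prepend "ly".
On "bird" that produces "lybird".

lybird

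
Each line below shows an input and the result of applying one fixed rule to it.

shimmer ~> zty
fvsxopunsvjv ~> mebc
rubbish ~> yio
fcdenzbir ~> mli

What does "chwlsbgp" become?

jsn

The pattern: keep one character in every 3, starting at position 1 (positions 1st, 4th, 7th, ...), then shift every letter 7 places forward in the alphabet (wrapping around).
Starting from "chwlsbgp": after the first operation, "clg"; after the second, "jsn".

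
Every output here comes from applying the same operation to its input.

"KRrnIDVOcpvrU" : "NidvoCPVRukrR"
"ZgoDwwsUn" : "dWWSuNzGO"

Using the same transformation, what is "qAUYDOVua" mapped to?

Each output is the input with this applied: flip the case of every letter, then move the first 3 characters to the end (rotate left by 3).
Applying that to "qAUYDOVua" gives "ydovUAQau".

ydovUAQau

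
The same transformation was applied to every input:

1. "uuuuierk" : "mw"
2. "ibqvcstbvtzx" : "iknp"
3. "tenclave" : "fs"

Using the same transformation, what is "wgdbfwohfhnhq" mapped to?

voxz

The rule is to shift every letter 8 places backward in the alphabet (wrapping around), then keep one character in every 3, starting at position 3 (positions 3rd, 6th, 9th, ...).
Working it through for "wgdbfwohfhnhq": intermediate "oyvtxogzxzfzi", final "voxz".
(Check on "uuuuierk": → "mmmmawjc" → "mw" ✓)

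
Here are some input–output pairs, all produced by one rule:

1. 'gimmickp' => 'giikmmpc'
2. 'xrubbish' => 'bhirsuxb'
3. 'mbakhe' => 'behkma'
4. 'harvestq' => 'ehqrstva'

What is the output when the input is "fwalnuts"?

Rule — sort the characters into alphabetical order, then move the first character to the end.
Applying both steps to "fwalnuts": "aflnstuw", then "flnstuwa".

flnstuwa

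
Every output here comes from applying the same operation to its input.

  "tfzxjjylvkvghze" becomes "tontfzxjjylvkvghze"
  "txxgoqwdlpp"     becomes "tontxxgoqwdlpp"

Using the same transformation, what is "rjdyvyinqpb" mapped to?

The rule is to prepend "ton".
Doing the same to "rjdyvyinqpb": "tonrjdyvyinqpb".

tonrjdyvyinqpb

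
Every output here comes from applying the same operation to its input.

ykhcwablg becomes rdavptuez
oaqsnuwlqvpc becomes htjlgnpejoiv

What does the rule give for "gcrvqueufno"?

The transformation: shift every letter 7 places backward in the alphabet (wrapping around).
On "gcrvqueufno" that produces "zvkojnxnygh".

zvkojnxnygh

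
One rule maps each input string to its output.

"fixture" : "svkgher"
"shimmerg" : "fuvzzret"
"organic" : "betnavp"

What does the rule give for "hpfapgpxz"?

ucsnctckm

The rule is to shift every letter 13 places forward in the alphabet (wrapping around) — i.e. ROT13.
"hpfapgpxz" → "ucsnctckm".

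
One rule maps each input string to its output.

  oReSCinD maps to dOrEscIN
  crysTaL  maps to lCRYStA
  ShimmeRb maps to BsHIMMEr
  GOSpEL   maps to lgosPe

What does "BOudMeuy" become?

YboUDmEU

Looking at the pairs, the operation is to move the last character to the front, then flip the case of every letter.
Doing the same to "BOudMeuy": "YboUDmEU".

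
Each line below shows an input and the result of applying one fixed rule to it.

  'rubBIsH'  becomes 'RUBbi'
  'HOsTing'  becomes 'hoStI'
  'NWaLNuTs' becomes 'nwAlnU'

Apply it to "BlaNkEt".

bLAnK

Each output is the input with this applied: delete the last 2 characters, then flip the case of every letter.
"BlaNkEt" → "BlaNk" → "bLAnK".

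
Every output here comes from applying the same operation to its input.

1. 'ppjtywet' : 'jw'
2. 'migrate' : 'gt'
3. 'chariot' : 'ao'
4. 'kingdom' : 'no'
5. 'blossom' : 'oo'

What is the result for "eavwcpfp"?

vp

Looking at the pairs, the operation is to keep one character in every 3, starting at position 3 (positions 3rd, 6th, 9th, ...).
For "eavwcpfp" the result is "vp".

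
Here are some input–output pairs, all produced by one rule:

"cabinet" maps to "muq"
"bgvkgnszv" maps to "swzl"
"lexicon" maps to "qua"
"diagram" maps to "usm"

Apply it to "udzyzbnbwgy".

pknns

The transformation: shift every letter 12 places forward in the alphabet (wrapping around), then keep every other character starting from the second (positions 2nd, 4th, 6th, ...).
"udzyzbnbwgy" → "gplklnznisk" → "pknns".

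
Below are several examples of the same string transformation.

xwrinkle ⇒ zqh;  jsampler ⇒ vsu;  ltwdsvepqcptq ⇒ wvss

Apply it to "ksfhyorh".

The rule is to keep one character in every 3, starting at position 2 (positions 2nd, 5th, 8th, ...), then shift every letter 3 places forward in the alphabet (wrapping around).
For "ksfhyorh" the result is "vbk".

vbk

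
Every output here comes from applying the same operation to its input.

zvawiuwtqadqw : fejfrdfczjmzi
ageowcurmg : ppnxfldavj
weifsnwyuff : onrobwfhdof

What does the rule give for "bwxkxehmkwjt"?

cfgtgnqvtfsk

The rule is to shift every letter 9 places forward in the alphabet (wrapping around), then swap the first and last characters.
On "bwxkxehmkwjt": the first step gives "kfgtgnqvtfsc", and the second then gives "cfgtgnqvtfsk".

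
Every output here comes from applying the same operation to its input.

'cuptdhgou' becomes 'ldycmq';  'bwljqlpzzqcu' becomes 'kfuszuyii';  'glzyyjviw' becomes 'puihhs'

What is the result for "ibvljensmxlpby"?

In each case the input is transformed by: shift every letter 9 places forward in the alphabet (wrapping around), then delete the last 3 characters.
Starting from "ibvljensmxlpby": after the first operation, "rkeusnwbvguykh"; after the second, "rkeusnwbvgu".

rkeusnwbvgu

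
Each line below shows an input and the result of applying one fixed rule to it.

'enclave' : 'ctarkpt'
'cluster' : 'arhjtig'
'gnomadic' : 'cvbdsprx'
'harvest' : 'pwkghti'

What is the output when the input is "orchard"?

What's happening: shift every letter 11 places backward in the alphabet (wrapping around), then swap each adjacent pair of characters (1↔2, 3↔4, ...).
Working it through for "orchard": intermediate "dgrwpgs", final "gdwrgps".

gdwrgps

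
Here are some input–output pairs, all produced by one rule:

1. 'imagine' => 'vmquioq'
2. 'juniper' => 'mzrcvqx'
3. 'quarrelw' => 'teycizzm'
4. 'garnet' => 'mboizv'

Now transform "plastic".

In each case the input is transformed by: move the last 2 characters to the front (rotate right by 2), then shift every letter 8 places forward in the alphabet (wrapping around).
Working it through for "plastic": intermediate "icplast", final "qkxtiab".

qkxtiab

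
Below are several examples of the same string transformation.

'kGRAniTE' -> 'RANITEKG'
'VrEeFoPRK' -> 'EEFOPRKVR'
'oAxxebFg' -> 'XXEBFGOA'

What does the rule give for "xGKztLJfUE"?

Rule — move the first 2 characters to the end (rotate left by 2), then convert every letter to uppercase.
Starting from "xGKztLJfUE": after the first operation, "KztLJfUExG"; after the second, "KZTLJFUEXG".

KZTLJFUEXG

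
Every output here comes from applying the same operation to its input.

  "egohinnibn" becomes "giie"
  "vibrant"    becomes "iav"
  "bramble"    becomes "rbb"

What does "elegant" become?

lae

The transformation: move the first character to the end, then keep one character in every 3, starting at position 1 (positions 1st, 4th, 7th, ...).
Applying that to "elegant" gives "lae".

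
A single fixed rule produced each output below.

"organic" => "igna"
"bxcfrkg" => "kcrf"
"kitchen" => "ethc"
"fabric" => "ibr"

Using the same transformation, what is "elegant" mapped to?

neag

The pattern: take characters alternately from the front and the back (1st, last, 2nd, 2nd-last, ...), then delete the first 3 characters.
Applying both steps to "elegant": "etlneag", then "neag".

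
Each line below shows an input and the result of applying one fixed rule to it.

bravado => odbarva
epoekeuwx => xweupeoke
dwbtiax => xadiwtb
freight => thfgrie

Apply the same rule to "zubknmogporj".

Looking at the pairs, the operation is to move the last character to the front, then take characters alternately from the front and the back (1st, last, 2nd, 2nd-last, ...).
"zubknmogporj" → "jzubknmogpor" → "jrzoupbgkonm".
(Check on "epoekeuwx": → "xepoekeuw" → "xweupeoke" ✓)

jrzoupbgkonm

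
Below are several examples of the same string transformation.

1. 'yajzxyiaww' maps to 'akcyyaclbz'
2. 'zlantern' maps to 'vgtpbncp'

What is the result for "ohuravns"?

Each output is the input with this applied: swap the front and back halves of the string, then shift every letter 2 places forward in the alphabet (wrapping around).
Applying both steps to "ohuravns": "avnsohur", then "cxpuqjwt".

cxpuqjwt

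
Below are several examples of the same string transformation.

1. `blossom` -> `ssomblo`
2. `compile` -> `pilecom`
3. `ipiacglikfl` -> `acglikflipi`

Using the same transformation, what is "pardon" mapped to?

Looking at the pairs, the operation is to move the first 3 characters to the end (rotate left by 3).
For "pardon" the result is "donpar".

donpar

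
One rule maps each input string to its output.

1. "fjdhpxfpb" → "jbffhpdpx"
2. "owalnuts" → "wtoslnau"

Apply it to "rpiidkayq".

Looking at the pairs, the operation is to swap each adjacent pair of characters (1↔2, 3↔4, ...), then take characters alternately from the front and the back (1st, last, 2nd, 2nd-last, ...).
On "rpiidkayq": the first step gives "priikdyaq", and the second then gives "pqraiyidk".
(Check on "fjdhpxfpb": → "jfhdxppfb" → "jbffhpdpx" ✓)

pqraiyidk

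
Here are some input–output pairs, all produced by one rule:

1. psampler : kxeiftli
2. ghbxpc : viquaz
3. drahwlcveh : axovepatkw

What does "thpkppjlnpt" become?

migeciidiam

Looking at the pairs, the operation is to reverse the string, then shift every letter 7 places backward in the alphabet (wrapping around).
Applying that to "thpkppjlnpt" gives "migeciidiam".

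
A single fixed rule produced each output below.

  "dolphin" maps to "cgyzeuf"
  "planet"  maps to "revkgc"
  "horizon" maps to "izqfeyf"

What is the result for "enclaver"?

The transformation: move the first 2 characters to the end (rotate left by 2), then shift every letter 9 places backward in the alphabet (wrapping around).
For "enclaver", step one produces "claveren"; step two turns that into "tcrmvive".

tcrmvive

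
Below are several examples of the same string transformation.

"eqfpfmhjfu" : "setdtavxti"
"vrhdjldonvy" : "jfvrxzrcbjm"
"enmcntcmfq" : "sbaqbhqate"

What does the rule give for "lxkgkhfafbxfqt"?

Looking at the pairs, the operation is to shift every letter 12 places backward in the alphabet (wrapping around).
"lxkgkhfafbxfqt" → "zlyuyvtotplteh".

zlyuyvtotplteh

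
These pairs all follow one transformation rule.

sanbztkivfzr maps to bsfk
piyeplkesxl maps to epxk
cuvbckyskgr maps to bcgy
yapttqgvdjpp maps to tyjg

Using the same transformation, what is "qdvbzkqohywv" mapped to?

In each case the input is transformed by: keep one character in every 3, starting at position 1 (positions 1st, 4th, 7th, ...), then swap each adjacent pair of characters (1↔2, 3↔4, ...).
Applying both steps to "qdvbzkqohywv": "qbqy", then "bqyq".

bqyq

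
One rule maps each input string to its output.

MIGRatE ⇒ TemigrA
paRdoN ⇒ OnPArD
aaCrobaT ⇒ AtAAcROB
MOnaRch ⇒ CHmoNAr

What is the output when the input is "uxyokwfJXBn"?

Rule — move the last 2 characters to the front (rotate right by 2), then flip the case of every letter.
On "uxyokwfJXBn": the first step gives "BnuxyokwfJX", and the second then gives "bNUXYOKWFjx".

bNUXYOKWFjx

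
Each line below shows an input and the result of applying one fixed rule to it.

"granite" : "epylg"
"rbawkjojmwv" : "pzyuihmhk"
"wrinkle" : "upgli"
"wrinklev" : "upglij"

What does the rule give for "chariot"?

Looking at the pairs, the operation is to shift every letter 2 places backward in the alphabet (wrapping around), then delete the last 2 characters.
For "chariot", step one produces "afypgmr"; step two turns that into "afypg".

afypg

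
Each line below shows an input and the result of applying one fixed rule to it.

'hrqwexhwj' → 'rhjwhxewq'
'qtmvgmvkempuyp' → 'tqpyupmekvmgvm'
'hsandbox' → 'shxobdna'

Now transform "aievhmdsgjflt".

iatlfjgsdmhve

The pattern: reverse the string, then move the last 2 characters to the front (rotate right by 2).
On "aievhmdsgjflt": the first step gives "tlfjgsdmhveia", and the second then gives "iatlfjgsdmhve".
(Check on "hrqwexhwj": → "jwhxewqrh" → "rhjwhxewq" ✓)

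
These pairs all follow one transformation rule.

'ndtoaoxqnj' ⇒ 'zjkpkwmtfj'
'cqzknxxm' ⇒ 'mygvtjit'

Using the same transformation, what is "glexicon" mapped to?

hctayejk

In each case the input is transformed by: swap each adjacent pair of characters (1↔2, 3↔4, ...), then shift every letter 4 places backward in the alphabet (wrapping around).
"glexicon" → "lgxecino" → "hctayejk".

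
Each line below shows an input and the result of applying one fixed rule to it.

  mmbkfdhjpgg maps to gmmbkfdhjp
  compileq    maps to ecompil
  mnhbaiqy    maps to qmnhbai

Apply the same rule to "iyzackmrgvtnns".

The rule is to delete the last character, then move the last character to the front.
"iyzackmrgvtnns" → "iyzackmrgvtnn" → "niyzackmrgvtn".

niyzackmrgvtn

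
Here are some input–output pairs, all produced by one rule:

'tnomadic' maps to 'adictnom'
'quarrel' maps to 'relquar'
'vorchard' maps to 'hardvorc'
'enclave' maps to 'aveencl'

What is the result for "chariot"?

iotchar

In each case the input is transformed by: move the first 3 characters to the end (rotate left by 3), then move the first character to the end.
Starting from "chariot": after the first operation, "riotcha"; after the second, "iotchar".
(Check on "tnomadic": → "madictno" → "adictnom" ✓)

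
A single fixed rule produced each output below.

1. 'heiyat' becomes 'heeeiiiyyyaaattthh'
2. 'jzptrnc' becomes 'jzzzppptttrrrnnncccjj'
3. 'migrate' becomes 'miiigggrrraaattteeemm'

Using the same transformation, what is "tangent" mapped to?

Rule — repeat every character 3 times, then move the first 2 characters to the end (rotate left by 2).
So "tangent" becomes "taaannngggeeennnttttt".

taaannngggeeennnttttt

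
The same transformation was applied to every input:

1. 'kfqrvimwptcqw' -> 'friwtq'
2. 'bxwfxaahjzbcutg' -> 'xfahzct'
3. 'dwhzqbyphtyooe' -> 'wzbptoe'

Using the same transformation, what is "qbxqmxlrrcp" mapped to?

bqxrc

Looking at the pairs, the operation is to keep every other character starting from the second (positions 2nd, 4th, 6th, ...).
So "qbxqmxlrrcp" becomes "bqxrc".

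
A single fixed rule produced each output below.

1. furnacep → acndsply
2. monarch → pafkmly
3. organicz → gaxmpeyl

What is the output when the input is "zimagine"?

glcxgkye

In each case the input is transformed by: shift every letter 2 places backward in the alphabet (wrapping around), then move the last 3 characters to the front (rotate right by 3).
On "zimagine": the first step gives "xgkyeglc", and the second then gives "glcxgkye".
(Check on "furnacep": → "dsplyacn" → "acndsply" ✓)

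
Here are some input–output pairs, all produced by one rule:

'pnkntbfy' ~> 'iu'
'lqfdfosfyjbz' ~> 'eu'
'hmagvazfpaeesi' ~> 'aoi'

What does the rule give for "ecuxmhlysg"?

ae

What's happening: shift every letter 7 places backward in the alphabet (wrapping around), then keep only the vowels.
Working it through for "ecuxmhlysg": intermediate "xvnqfaerlz", final "ae".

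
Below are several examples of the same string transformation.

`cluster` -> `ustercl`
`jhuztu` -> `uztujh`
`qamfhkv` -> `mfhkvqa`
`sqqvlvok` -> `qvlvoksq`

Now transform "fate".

tefa

The transformation: move the first 2 characters to the end (rotate left by 2).
For "fate" the result is "tefa".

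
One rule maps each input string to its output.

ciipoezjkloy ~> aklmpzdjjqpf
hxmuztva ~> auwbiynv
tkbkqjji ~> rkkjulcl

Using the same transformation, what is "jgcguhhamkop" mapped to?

ibnlpqkhdhvi

What's happening: swap the front and back halves of the string, then shift every letter 1 place forward in the alphabet (wrapping around).
Applying both steps to "jgcguhhamkop": "hamkopjgcguh", then "ibnlpqkhdhvi".
(Check on "ciipoezjkloy": → "zjkloyciipoe" → "aklmpzdjjqpf" ✓)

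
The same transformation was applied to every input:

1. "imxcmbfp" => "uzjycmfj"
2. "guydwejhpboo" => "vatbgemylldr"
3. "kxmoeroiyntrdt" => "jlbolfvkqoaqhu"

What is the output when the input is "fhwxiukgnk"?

Looking at the pairs, the operation is to shift every letter 3 places backward in the alphabet (wrapping around), then move the first 2 characters to the end (rotate left by 2).
Working it through for "fhwxiukgnk": intermediate "cetufrhdkh", final "tufrhdkhce".

tufrhdkhce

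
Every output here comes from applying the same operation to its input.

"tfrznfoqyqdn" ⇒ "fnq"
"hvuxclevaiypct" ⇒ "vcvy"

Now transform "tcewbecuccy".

cbu

In each case the input is transformed by: delete the last 3 characters, then keep one character in every 3, starting at position 2 (positions 2nd, 5th, 8th, ...).
On "tcewbecuccy": the first step gives "tcewbecu", and the second then gives "cbu".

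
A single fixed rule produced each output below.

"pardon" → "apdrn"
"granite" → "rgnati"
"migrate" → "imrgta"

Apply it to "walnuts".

The rule is to swap each adjacent pair of characters (1↔2, 3↔4, ...), then delete the last character.
"walnuts" → "awnltus" → "awnltu".

awnltu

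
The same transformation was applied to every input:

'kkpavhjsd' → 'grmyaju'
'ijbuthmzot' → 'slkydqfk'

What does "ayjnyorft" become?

Rule — shift every letter 9 places backward in the alphabet (wrapping around), then delete the first 2 characters.
"ayjnyorft" → "rpaepfiwk" → "aepfiwk".

aepfiwk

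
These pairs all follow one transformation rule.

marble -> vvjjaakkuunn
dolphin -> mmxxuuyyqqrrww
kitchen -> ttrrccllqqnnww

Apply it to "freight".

The pattern: double every character, then shift every letter 9 places forward in the alphabet (wrapping around).
On "freight": the first step gives "ffrreeiigghhtt", and the second then gives "ooaannrrppqqcc".

ooaannrrppqqcc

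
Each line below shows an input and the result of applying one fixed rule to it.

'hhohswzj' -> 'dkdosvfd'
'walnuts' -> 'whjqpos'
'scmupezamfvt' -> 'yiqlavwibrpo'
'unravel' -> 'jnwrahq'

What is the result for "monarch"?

kjwnydi

What's happening: shift every letter 4 places backward in the alphabet (wrapping around), then move the first character to the end.
On "monarch" that produces "kjwnydi".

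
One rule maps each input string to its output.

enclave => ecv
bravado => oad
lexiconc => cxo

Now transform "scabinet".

tan

Looking at the pairs, the operation is to move the last character to the front, then keep one character in every 3, starting at position 1 (positions 1st, 4th, 7th, ...).
Applying both steps to "scabinet": "tscabine", then "tan".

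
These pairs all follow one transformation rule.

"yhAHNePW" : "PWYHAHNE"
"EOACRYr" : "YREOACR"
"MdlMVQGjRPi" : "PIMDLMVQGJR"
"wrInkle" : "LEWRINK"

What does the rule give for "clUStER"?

ERCLUST

What's happening: move the last 2 characters to the front (rotate right by 2), then convert every letter to uppercase.
On "clUStER": the first step gives "ERclUSt", and the second then gives "ERCLUST".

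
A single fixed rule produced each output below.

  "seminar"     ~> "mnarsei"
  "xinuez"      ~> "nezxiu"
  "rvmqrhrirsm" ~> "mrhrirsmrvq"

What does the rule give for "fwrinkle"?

Rule — move the first 3 characters to the end (rotate left by 3), then swap the first and last characters.
Applying both steps to "fwrinkle": "inklefwr", then "rnklefwi".

rnklefwi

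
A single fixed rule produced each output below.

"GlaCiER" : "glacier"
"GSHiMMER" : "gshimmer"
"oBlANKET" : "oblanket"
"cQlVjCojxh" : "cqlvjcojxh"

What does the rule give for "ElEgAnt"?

elegant

Looking at the pairs, the operation is to convert every letter to lowercase.
"ElEgAnt" → "elegant".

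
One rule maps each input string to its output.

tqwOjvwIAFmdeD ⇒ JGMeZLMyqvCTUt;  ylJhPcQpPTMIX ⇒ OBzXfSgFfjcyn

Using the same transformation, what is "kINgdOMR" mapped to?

AydWTech

The pattern: shift every letter 10 places backward in the alphabet (wrapping around), then flip the case of every letter.
Applying that to "kINgdOMR" gives "AydWTech".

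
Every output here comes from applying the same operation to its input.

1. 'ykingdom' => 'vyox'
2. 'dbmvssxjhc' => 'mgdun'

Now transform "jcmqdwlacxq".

Looking at the pairs, the operation is to shift every letter 11 places forward in the alphabet (wrapping around), then keep every other character starting from the second (positions 2nd, 4th, 6th, ...).
For "jcmqdwlacxq" the result is "nbhli".
(Check on "dbmvssxjhc": → "omxgddiusn" → "mgdun" ✓)

nbhli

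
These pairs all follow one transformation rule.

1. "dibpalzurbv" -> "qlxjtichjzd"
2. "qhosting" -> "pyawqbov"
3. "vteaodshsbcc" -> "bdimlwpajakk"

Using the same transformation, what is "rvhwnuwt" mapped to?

dzepcvbe

The pattern: shift every letter 8 places forward in the alphabet (wrapping around), then swap each adjacent pair of characters (1↔2, 3↔4, ...).
For "rvhwnuwt", step one produces "zdpevceb"; step two turns that into "dzepcvbe".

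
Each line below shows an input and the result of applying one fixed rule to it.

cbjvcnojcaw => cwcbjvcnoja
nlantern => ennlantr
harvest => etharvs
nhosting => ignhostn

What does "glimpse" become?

peglims

The rule is to move the last 2 characters to the front (rotate right by 2), then swap the first and last characters.
Starting from "glimpse": after the first operation, "seglimp"; after the second, "peglims".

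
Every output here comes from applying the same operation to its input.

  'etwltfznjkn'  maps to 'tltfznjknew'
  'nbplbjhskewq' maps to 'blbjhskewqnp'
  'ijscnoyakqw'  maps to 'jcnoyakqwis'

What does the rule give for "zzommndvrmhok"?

In each case the input is transformed by: move the first 2 characters to the end (rotate left by 2), then swap the first and last characters.
"zzommndvrmhok" → "ommndvrmhokzz" → "zmmndvrmhokzo".

zmmndvrmhokzo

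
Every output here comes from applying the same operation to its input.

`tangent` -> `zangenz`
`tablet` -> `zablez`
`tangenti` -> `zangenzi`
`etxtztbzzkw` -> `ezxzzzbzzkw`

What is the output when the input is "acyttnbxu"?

acyzznbxu

Each output is the input with this applied: replace every "t" with "z".
So "acyttnbxu" becomes "acyzznbxu".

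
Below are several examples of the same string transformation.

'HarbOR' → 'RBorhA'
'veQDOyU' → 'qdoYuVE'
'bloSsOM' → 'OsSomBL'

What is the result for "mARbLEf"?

rBleFMa

In each case the input is transformed by: move the first 2 characters to the end (rotate left by 2), then flip the case of every letter.
For "mARbLEf", step one produces "RbLEfmA"; step two turns that into "rBleFMa".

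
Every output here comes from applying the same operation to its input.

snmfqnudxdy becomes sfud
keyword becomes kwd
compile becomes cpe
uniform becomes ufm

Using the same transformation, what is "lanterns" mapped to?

ltn

Looking at the pairs, the operation is to keep one character in every 3, starting at position 1 (positions 1st, 4th, 7th, ...).
On "lanterns" that produces "ltn".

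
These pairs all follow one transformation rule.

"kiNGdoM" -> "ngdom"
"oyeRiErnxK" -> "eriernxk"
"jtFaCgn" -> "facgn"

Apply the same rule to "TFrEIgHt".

reight

Each output is the input with this applied: delete the first 2 characters, then convert every letter to lowercase.
For "TFrEIgHt", step one produces "rEIgHt"; step two turns that into "reight".
(Check on "kiNGdoM": → "NGdoM" → "ngdom" ✓)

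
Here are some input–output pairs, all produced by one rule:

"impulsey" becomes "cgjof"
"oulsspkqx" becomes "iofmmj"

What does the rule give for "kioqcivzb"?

The pattern: delete the last 3 characters, then shift every letter 6 places backward in the alphabet (wrapping around).
"kioqcivzb" → "kioqci" → "ecikwc".
(Check on "impulsey": → "impul" → "cgjof" ✓)

ecikwc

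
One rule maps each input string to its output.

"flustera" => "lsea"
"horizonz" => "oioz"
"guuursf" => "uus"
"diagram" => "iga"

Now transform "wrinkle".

What's happening: keep every other character starting from the second (positions 2nd, 4th, 6th, ...).
"wrinkle" → "rnl".

rnl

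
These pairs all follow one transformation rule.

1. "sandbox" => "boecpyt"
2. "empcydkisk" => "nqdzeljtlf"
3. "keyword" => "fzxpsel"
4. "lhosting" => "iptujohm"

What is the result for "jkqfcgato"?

Rule — move the first character to the end, then shift every letter 1 place forward in the alphabet (wrapping around).
Applying both steps to "jkqfcgato": "kqfcgatoj", then "lrgdhbupk".
(Check on "keyword": → "eywordk" → "fzxpsel" ✓)

lrgdhbupk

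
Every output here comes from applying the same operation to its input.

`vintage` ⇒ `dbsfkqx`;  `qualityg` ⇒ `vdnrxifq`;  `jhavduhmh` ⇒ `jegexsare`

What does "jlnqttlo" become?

ilgiknqq

The transformation: shift every letter 3 places backward in the alphabet (wrapping around), then move the last 2 characters to the front (rotate right by 2).
"jlnqttlo" → "giknqqil" → "ilgiknqq".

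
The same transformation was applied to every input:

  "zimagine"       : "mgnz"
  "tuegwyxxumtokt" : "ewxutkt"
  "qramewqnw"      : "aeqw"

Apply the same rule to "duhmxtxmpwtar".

The transformation: move the first character to the end, then keep every other character starting from the second (positions 2nd, 4th, 6th, ...).
For "duhmxtxmpwtar", step one produces "uhmxtxmpwtard"; step two turns that into "hxxptr".
(Check on "qramewqnw": → "ramewqnwq" → "aeqw" ✓)

hxxptr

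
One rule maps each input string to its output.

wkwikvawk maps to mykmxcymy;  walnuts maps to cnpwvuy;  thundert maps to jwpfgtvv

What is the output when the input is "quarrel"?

The pattern: shift every letter 2 places forward in the alphabet (wrapping around), then move the first character to the end.
Applying both steps to "quarrel": "swcttgn", then "wcttgns".

wcttgns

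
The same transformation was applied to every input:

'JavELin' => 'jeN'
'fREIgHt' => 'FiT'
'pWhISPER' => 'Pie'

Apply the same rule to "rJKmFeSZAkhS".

The pattern: flip the case of every letter, then keep one character in every 3, starting at position 1 (positions 1st, 4th, 7th, ...).
Working it through for "rJKmFeSZAkhS": intermediate "RjkMfEszaKHs", final "RMsK".

RMsK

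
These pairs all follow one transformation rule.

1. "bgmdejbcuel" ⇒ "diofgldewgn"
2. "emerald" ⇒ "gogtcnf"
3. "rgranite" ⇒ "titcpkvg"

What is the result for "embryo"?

Each output is the input with this applied: shift every letter 2 places forward in the alphabet (wrapping around).
"embryo" → "godtaq".

godtaq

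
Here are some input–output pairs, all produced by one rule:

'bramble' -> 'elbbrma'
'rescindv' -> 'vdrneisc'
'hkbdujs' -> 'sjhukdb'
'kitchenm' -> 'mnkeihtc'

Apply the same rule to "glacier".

The pattern: move the last character to the front, then take characters alternately from the front and the back (1st, last, 2nd, 2nd-last, ...).
Applying both steps to "glacier": "rglacie", then "regilca".

regilca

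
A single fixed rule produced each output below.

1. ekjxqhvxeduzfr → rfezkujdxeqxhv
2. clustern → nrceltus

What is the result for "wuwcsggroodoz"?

The transformation: move the last character to the front, then take characters alternately from the front and the back (1st, last, 2nd, 2nd-last, ...).
For "wuwcsggroodoz" the result is "zowduowocrsgg".

zowduowocrsgg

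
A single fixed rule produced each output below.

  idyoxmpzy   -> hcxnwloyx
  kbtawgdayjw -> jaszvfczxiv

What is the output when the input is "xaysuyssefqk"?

wzxrtxrrdepj

Each output is the input with this applied: shift every letter 1 place backward in the alphabet (wrapping around).
"xaysuyssefqk" → "wzxrtxrrdepj".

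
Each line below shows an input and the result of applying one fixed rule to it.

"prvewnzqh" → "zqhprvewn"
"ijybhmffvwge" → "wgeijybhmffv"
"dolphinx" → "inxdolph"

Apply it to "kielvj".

In each case the input is transformed by: move the last 3 characters to the front (rotate right by 3).
Applying that to "kielvj" gives "lvjkie".

lvjkie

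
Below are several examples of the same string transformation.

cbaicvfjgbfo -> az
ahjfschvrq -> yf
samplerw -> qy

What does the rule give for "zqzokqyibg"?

The transformation: shift every letter 2 places backward in the alphabet (wrapping around), then keep only the first 2 characters.
Working it through for "zqzokqyibg": intermediate "xoxmiowgze", final "xo".

xo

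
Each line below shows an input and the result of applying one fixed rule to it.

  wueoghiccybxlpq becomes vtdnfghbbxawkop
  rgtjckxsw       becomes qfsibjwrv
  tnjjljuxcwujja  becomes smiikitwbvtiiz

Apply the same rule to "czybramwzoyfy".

Looking at the pairs, the operation is to shift every letter 1 place backward in the alphabet (wrapping around).
Applying that to "czybramwzoyfy" gives "byxaqzlvynxex".

byxaqzlvynxex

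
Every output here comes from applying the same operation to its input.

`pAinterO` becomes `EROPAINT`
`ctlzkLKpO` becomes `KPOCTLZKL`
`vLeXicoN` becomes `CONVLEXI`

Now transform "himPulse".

LSEHIMPU

The pattern: move the last 3 characters to the front (rotate right by 3), then convert every letter to uppercase.
For "himPulse", step one produces "lsehimPu"; step two turns that into "LSEHIMPU".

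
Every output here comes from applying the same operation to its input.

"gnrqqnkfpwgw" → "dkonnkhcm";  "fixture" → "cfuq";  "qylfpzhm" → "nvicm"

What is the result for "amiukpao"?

The pattern: shift every letter 3 places backward in the alphabet (wrapping around), then delete the last 3 characters.
Starting from "amiukpao": after the first operation, "xjfrhmxl"; after the second, "xjfrh".
(Check on "qylfpzhm": → "nvicmwej" → "nvicm" ✓)

xjfrh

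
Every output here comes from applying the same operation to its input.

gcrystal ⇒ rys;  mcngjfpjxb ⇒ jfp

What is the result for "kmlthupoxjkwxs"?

xjk

Rule — move the last 3 characters to the front (rotate right by 3), then keep only the last 3 characters.
Working it through for "kmlthupoxjkwxs": intermediate "wxskmlthupoxjk", final "xjk".
(Check on "mcngjfpjxb": → "jxbmcngjfp" → "jfp" ✓)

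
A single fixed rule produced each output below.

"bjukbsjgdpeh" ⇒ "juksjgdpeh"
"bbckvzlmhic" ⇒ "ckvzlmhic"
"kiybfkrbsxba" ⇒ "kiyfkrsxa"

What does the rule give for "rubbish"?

ruish

Each output is the input with this applied: remove every "b".
"rubbish" → "ruish".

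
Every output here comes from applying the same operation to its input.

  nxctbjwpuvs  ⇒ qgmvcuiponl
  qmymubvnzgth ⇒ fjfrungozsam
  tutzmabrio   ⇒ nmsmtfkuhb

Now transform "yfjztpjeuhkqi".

yrscimxcanjdb

The pattern: swap each adjacent pair of characters (1↔2, 3↔4, ...), then shift every letter 7 places backward in the alphabet (wrapping around).
Starting from "yfjztpjeuhkqi": after the first operation, "fyzjptejhuqki"; after the second, "yrscimxcanjdb".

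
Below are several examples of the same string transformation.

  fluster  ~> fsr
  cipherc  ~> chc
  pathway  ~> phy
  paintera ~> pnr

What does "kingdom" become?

In each case the input is transformed by: keep one character in every 3, starting at position 1 (positions 1st, 4th, 7th, ...).
Doing the same to "kingdom": "kgm".

kgm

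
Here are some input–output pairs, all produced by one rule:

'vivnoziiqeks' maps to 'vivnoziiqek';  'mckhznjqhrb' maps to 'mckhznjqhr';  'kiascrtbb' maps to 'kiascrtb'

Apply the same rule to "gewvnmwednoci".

What's happening: delete the last character.
"gewvnmwednoci" → "gewvnmwednoc".

gewvnmwednoc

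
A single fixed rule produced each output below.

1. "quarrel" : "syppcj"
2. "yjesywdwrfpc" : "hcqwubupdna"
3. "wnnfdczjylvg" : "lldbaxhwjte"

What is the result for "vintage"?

glryec

Each output is the input with this applied: shift every letter 2 places backward in the alphabet (wrapping around), then delete the first character.
Applying both steps to "vintage": "tglryec", then "glryec".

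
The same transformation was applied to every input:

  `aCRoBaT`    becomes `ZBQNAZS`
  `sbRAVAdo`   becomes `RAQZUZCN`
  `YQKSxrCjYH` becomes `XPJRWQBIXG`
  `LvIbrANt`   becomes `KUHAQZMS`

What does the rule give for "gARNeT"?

FZQMDS

The transformation: shift every letter 1 place backward in the alphabet (wrapping around), then convert every letter to uppercase.
Starting from "gARNeT": after the first operation, "fZQMdS"; after the second, "FZQMDS".
(Check on "LvIbrANt": → "KuHaqZMs" → "KUHAQZMS" ✓)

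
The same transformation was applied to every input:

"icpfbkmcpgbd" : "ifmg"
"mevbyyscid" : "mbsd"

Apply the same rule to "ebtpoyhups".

The rule is to keep one character in every 3, starting at position 1 (positions 1st, 4th, 7th, ...).
On "ebtpoyhups" that produces "ephs".

ephs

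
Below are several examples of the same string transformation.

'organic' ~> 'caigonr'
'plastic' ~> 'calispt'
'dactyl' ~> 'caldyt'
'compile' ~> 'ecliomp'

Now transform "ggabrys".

baggsry

The pattern: sort the characters into alphabetical order, then swap each adjacent pair of characters (1↔2, 3↔4, ...).
Starting from "ggabrys": after the first operation, "abggrsy"; after the second, "baggsry".
(Check on "organic": → "acginor" → "caigonr" ✓)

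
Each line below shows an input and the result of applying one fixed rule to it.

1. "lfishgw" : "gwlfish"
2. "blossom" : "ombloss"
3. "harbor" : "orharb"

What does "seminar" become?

The transformation: move the last 2 characters to the front (rotate right by 2).
On "seminar" that produces "arsemin".

arsemin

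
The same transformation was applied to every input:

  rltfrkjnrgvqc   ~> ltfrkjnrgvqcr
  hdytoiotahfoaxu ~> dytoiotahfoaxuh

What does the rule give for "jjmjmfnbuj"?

Looking at the pairs, the operation is to move the first character to the end.
For "jjmjmfnbuj" the result is "jmjmfnbujj".

jmjmfnbujj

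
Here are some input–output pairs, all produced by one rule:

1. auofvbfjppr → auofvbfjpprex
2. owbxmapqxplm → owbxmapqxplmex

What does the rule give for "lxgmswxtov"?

lxgmswxtovex

The transformation: append "ex".
On "lxgmswxtov" that produces "lxgmswxtovex".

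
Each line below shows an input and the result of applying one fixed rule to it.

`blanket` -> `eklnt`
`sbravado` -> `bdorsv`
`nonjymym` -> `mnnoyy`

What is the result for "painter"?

inprt

Looking at the pairs, the operation is to sort the characters into alphabetical order, then delete the first 2 characters.
"painter" → "aeinprt" → "inprt".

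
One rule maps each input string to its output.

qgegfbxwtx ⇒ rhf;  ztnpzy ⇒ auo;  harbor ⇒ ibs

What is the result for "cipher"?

djq

Each output is the input with this applied: shift every letter 1 place forward in the alphabet (wrapping around), then keep only the first 3 characters.
For "cipher", step one produces "djqifs"; step two turns that into "djq".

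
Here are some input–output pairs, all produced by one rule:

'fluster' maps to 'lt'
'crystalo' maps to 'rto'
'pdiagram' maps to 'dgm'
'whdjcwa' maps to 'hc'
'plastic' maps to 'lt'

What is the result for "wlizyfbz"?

The transformation: keep one character in every 3, starting at position 2 (positions 2nd, 5th, 8th, ...).
For "wlizyfbz" the result is "lyz".

lyz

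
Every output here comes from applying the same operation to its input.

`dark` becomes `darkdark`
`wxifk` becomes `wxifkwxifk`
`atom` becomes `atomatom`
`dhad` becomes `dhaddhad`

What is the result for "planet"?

planetplanet

Rule — write the whole string twice.
"planet" → "planetplanet".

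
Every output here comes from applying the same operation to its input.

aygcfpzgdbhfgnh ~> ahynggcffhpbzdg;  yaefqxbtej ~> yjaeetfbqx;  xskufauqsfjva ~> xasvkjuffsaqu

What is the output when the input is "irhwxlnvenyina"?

Looking at the pairs, the operation is to take characters alternately from the front and the back (1st, last, 2nd, 2nd-last, ...).
For "irhwxlnvenyina" the result is "iarnhiwyxnlenv".

iarnhiwyxnlenv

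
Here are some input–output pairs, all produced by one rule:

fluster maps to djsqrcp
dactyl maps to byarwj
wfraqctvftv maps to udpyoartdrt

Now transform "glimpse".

Each output is the input with this applied: shift every letter 2 places backward in the alphabet (wrapping around).
So "glimpse" becomes "ejgknqc".

ejgknqc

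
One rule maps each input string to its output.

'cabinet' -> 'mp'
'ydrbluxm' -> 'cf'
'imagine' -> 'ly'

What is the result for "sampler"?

xp

What's happening: shift every letter 11 places forward in the alphabet (wrapping around), then keep one character in every 3, starting at position 3 (positions 3rd, 6th, 9th, ...).
"sampler" → "dlxawpc" → "xp".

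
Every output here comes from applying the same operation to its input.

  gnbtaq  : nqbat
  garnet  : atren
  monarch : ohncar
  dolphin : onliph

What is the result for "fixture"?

Rule — delete the first character, then take characters alternately from the front and the back (1st, last, 2nd, 2nd-last, ...).
On "fixture": the first step gives "ixture", and the second then gives "iexrtu".

iexrtu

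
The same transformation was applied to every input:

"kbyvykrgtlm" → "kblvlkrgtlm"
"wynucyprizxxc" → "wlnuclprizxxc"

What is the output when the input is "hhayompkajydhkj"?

Rule — replace every "y" with "l".
On "hhayompkajydhkj" that produces "hhalompkajldhkj".

hhalompkajldhkj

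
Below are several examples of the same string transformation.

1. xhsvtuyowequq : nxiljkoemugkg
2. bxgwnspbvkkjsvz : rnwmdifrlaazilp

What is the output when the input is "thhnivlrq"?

jxxdylbhg

Rule — shift every letter 10 places backward in the alphabet (wrapping around).
Applying that to "thhnivlrq" gives "jxxdylbhg".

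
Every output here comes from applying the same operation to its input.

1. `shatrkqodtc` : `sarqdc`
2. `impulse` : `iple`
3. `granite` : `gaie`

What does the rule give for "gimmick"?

gmik

The pattern: keep every other character starting from the first (positions 1st, 3rd, 5th, ...).
Doing the same to "gimmick": "gmik".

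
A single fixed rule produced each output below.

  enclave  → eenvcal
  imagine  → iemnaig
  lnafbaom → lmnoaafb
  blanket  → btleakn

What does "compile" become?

ceolmip

Each output is the input with this applied: take characters alternately from the front and the back (1st, last, 2nd, 2nd-last, ...).
So "compile" becomes "ceolmip".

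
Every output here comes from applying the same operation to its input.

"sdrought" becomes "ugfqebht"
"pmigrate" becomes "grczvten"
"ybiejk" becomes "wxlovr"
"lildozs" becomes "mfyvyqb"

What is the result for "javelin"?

vawniry

The rule is to shift every letter 13 places forward in the alphabet (wrapping around) — i.e. ROT13, then move the last 2 characters to the front (rotate right by 2).
Starting from "javelin": after the first operation, "wniryva"; after the second, "vawniry".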